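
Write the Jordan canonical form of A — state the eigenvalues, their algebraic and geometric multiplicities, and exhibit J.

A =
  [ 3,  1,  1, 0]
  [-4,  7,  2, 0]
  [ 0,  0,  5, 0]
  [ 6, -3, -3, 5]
J_2(5) ⊕ J_1(5) ⊕ J_1(5)

The characteristic polynomial is
  det(x·I − A) = x^4 - 20*x^3 + 150*x^2 - 500*x + 625 = (x - 5)^4

Eigenvalues and multiplicities (the geometric multiplicity of λ is n − rank(A − λI), which equals the number of Jordan blocks for λ):
  λ = 5: algebraic multiplicity = 4, geometric multiplicity = 3

Determining the block sizes for each eigenvalue:
  λ = 5: 3 blocks summing to 4 forces exactly one block of size 2 and the rest size 1 → block sizes [2, 1, 1]

Assembling the blocks gives a Jordan form
J =
  [5, 1, 0, 0]
  [0, 5, 0, 0]
  [0, 0, 5, 0]
  [0, 0, 0, 5]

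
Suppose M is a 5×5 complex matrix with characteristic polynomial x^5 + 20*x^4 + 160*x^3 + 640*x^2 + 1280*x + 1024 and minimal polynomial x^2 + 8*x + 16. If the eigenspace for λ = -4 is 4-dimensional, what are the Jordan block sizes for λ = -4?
Block sizes for λ = -4: [2, 1, 1, 1]

Step 1 — from the characteristic polynomial, algebraic multiplicity of λ = -4 is 5. From dim ker(M − (-4)·I) = 4, there are exactly 4 Jordan blocks for λ = -4.
Step 2 — from the minimal polynomial, the factor (x + 4)^2 tells us the largest block for λ = -4 has size 2.
Step 3 — with total size 5, 4 blocks, and largest block 2, the block sizes (in nonincreasing order) are [2, 1, 1, 1].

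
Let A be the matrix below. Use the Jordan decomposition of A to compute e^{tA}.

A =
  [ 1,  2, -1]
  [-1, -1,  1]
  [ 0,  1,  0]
e^{tA} =
  [-t^2/2 + t + 1, -t^2/2 + 2*t, t^2/2 - t]
  [-t, 1 - t, t]
  [-t^2/2, -t^2/2 + t, t^2/2 + 1]

Strategy: write A = P · J · P⁻¹ where J is a Jordan canonical form, so e^{tA} = P · e^{tJ} · P⁻¹, and e^{tJ} can be computed block-by-block.

A has Jordan form
J =
  [0, 1, 0]
  [0, 0, 1]
  [0, 0, 0]
(up to reordering of blocks).

Per-block formulas:
  For a 3×3 Jordan block J_3(0): exp(t · J_3(0)) = e^(0t)·(I + t·N + (t^2/2)·N^2), where N is the 3×3 nilpotent shift.

After assembling e^{tJ} and conjugating by P, we get:

e^{tA} =
  [-t^2/2 + t + 1, -t^2/2 + 2*t, t^2/2 - t]
  [-t, 1 - t, t]
  [-t^2/2, -t^2/2 + t, t^2/2 + 1]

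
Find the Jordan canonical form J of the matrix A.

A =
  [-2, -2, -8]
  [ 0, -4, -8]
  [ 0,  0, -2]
J_1(-4) ⊕ J_1(-2) ⊕ J_1(-2)

The characteristic polynomial is
  det(x·I − A) = x^3 + 8*x^2 + 20*x + 16 = (x + 2)^2*(x + 4)

Eigenvalues and multiplicities (the geometric multiplicity of λ is n − rank(A − λI), which equals the number of Jordan blocks for λ):
  λ = -4: algebraic multiplicity = 1, geometric multiplicity = 1
  λ = -2: algebraic multiplicity = 2, geometric multiplicity = 2

Determining the block sizes for each eigenvalue:
  λ = -4: one block (gm = 1), so the single block has size am = 1 → block sizes [1]
  λ = -2: gm = am = 2, so every block has size 1 → block sizes [1, 1]

Assembling the blocks gives a Jordan form
J =
  [-4,  0,  0]
  [ 0, -2,  0]
  [ 0,  0, -2]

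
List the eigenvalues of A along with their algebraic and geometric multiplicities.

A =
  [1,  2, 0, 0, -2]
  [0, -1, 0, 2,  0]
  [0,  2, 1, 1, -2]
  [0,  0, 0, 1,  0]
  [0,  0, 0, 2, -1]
λ = -1: alg = 2, geom = 2; λ = 1: alg = 3, geom = 2

Step 1 — factor the characteristic polynomial to read off the algebraic multiplicities:
  χ_A(x) = (x - 1)^3*(x + 1)^2

Step 2 — compute geometric multiplicities via the rank-nullity identity g(λ) = n − rank(A − λI):
  rank(A − (-1)·I) = 3, so dim ker(A − (-1)·I) = n − 3 = 2
  rank(A − (1)·I) = 3, so dim ker(A − (1)·I) = n − 3 = 2

Summary:
  λ = -1: algebraic multiplicity = 2, geometric multiplicity = 2
  λ = 1: algebraic multiplicity = 3, geometric multiplicity = 2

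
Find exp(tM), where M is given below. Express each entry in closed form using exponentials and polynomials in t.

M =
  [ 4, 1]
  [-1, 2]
e^{tM} =
  [t*exp(3*t) + exp(3*t), t*exp(3*t)]
  [-t*exp(3*t), -t*exp(3*t) + exp(3*t)]

Strategy: write M = P · J · P⁻¹ where J is a Jordan canonical form, so e^{tM} = P · e^{tJ} · P⁻¹, and e^{tJ} can be computed block-by-block.

M has Jordan form
J =
  [3, 1]
  [0, 3]
(up to reordering of blocks).

Per-block formulas:
  For a 2×2 Jordan block J_2(3): exp(t · J_2(3)) = e^(3t)·(I + t·N), where N is the 2×2 nilpotent shift.

After assembling e^{tJ} and conjugating by P, we get:

e^{tM} =
  [t*exp(3*t) + exp(3*t), t*exp(3*t)]
  [-t*exp(3*t), -t*exp(3*t) + exp(3*t)]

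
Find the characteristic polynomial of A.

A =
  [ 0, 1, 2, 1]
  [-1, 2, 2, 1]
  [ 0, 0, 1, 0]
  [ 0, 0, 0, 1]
x^4 - 4*x^3 + 6*x^2 - 4*x + 1

Expanding det(x·I − A) (e.g. by cofactor expansion or by noting that A is similar to its Jordan form J, which has the same characteristic polynomial as A) gives
  χ_A(x) = x^4 - 4*x^3 + 6*x^2 - 4*x + 1
which factors as (x - 1)^4. The eigenvalues (with algebraic multiplicities) are λ = 1 with multiplicity 4.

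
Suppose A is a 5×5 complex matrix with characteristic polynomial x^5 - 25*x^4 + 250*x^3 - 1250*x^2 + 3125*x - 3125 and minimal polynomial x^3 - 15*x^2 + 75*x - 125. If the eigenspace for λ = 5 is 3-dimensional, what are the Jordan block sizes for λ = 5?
Block sizes for λ = 5: [3, 1, 1]

Step 1 — from the characteristic polynomial, algebraic multiplicity of λ = 5 is 5. From dim ker(A − (5)·I) = 3, there are exactly 3 Jordan blocks for λ = 5.
Step 2 — from the minimal polynomial, the factor (x − 5)^3 tells us the largest block for λ = 5 has size 3.
Step 3 — with total size 5, 3 blocks, and largest block 3, the block sizes (in nonincreasing order) are [3, 1, 1].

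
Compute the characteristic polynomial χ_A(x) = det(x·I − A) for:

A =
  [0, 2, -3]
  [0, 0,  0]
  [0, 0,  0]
x^3

Expanding det(x·I − A) (e.g. by cofactor expansion or by noting that A is similar to its Jordan form J, which has the same characteristic polynomial as A) gives
  χ_A(x) = x^3
which factors as x^3. The eigenvalues (with algebraic multiplicities) are λ = 0 with multiplicity 3.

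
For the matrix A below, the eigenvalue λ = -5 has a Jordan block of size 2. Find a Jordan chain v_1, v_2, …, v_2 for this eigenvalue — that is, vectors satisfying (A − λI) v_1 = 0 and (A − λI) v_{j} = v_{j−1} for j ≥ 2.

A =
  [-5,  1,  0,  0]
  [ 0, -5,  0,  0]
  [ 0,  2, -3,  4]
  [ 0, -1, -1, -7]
A Jordan chain for λ = -5 of length 2:
v_1 = (1, 0, 2, -1)ᵀ
v_2 = (0, 1, 0, 0)ᵀ

Let N = A − (-5)·I. We want v_2 with N^2 v_2 = 0 but N^1 v_2 ≠ 0; then v_{j-1} := N · v_j for j = 2, …, 2.

Pick v_2 = (0, 1, 0, 0)ᵀ.
Then v_1 = N · v_2 = (1, 0, 2, -1)ᵀ.

Sanity check: (A − (-5)·I) v_1 = (0, 0, 0, 0)ᵀ = 0. ✓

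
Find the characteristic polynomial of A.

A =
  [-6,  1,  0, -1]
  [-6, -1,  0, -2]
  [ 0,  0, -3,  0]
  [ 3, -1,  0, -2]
x^4 + 12*x^3 + 54*x^2 + 108*x + 81

Expanding det(x·I − A) (e.g. by cofactor expansion or by noting that A is similar to its Jordan form J, which has the same characteristic polynomial as A) gives
  χ_A(x) = x^4 + 12*x^3 + 54*x^2 + 108*x + 81
which factors as (x + 3)^4. The eigenvalues (with algebraic multiplicities) are λ = -3 with multiplicity 4.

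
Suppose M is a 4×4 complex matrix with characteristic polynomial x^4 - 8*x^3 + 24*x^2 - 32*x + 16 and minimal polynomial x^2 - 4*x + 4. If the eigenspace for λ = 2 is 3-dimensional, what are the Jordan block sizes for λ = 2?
Block sizes for λ = 2: [2, 1, 1]

Step 1 — from the characteristic polynomial, algebraic multiplicity of λ = 2 is 4. From dim ker(M − (2)·I) = 3, there are exactly 3 Jordan blocks for λ = 2.
Step 2 — from the minimal polynomial, the factor (x − 2)^2 tells us the largest block for λ = 2 has size 2.
Step 3 — with total size 4, 3 blocks, and largest block 2, the block sizes (in nonincreasing order) are [2, 1, 1].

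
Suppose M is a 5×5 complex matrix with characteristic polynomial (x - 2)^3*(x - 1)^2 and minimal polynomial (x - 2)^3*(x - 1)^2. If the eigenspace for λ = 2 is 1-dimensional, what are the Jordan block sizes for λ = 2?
Block sizes for λ = 2: [3]

Step 1 — from the characteristic polynomial, algebraic multiplicity of λ = 2 is 3. From dim ker(M − (2)·I) = 1, there are exactly 1 Jordan blocks for λ = 2.
Step 2 — from the minimal polynomial, the factor (x − 2)^3 tells us the largest block for λ = 2 has size 3.
Step 3 — with total size 3, 1 blocks, and largest block 3, the block sizes (in nonincreasing order) are [3].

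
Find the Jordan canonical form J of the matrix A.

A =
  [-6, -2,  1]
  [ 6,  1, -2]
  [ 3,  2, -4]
J_2(-3) ⊕ J_1(-3)

The characteristic polynomial is
  det(x·I − A) = x^3 + 9*x^2 + 27*x + 27 = (x + 3)^3

Eigenvalues and multiplicities (the geometric multiplicity of λ is n − rank(A − λI), which equals the number of Jordan blocks for λ):
  λ = -3: algebraic multiplicity = 3, geometric multiplicity = 2

Determining the block sizes for each eigenvalue:
  λ = -3: 2 blocks summing to 3 forces exactly one block of size 2 and the rest size 1 → block sizes [2, 1]

Assembling the blocks gives a Jordan form
J =
  [-3,  1,  0]
  [ 0, -3,  0]
  [ 0,  0, -3]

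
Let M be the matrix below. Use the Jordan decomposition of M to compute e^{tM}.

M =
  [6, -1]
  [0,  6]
e^{tM} =
  [exp(6*t), -t*exp(6*t)]
  [0, exp(6*t)]

Strategy: write M = P · J · P⁻¹ where J is a Jordan canonical form, so e^{tM} = P · e^{tJ} · P⁻¹, and e^{tJ} can be computed block-by-block.

M has Jordan form
J =
  [6, 1]
  [0, 6]
(up to reordering of blocks).

Per-block formulas:
  For a 2×2 Jordan block J_2(6): exp(t · J_2(6)) = e^(6t)·(I + t·N), where N is the 2×2 nilpotent shift.

After assembling e^{tJ} and conjugating by P, we get:

e^{tM} =
  [exp(6*t), -t*exp(6*t)]
  [0, exp(6*t)]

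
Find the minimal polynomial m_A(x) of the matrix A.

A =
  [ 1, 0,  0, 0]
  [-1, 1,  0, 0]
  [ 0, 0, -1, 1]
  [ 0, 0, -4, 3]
x^2 - 2*x + 1

The characteristic polynomial is χ_A(x) = (x - 1)^4, so the eigenvalues are known. The minimal polynomial is
  m_A(x) = Π_λ (x − λ)^{k_λ}
where k_λ is the size of the *largest* Jordan block for λ (equivalently, the smallest k with (A − λI)^k v = 0 for every generalised eigenvector v of λ).

  λ = 1: largest Jordan block has size 2, contributing (x − 1)^2

So m_A(x) = (x - 1)^2 = x^2 - 2*x + 1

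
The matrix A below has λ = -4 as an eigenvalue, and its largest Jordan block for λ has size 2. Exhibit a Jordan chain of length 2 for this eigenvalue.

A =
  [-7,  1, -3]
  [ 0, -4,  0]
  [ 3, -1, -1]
A Jordan chain for λ = -4 of length 2:
v_1 = (-3, 0, 3)ᵀ
v_2 = (1, 0, 0)ᵀ

Let N = A − (-4)·I. We want v_2 with N^2 v_2 = 0 but N^1 v_2 ≠ 0; then v_{j-1} := N · v_j for j = 2, …, 2.

Pick v_2 = (1, 0, 0)ᵀ.
Then v_1 = N · v_2 = (-3, 0, 3)ᵀ.

Sanity check: (A − (-4)·I) v_1 = (0, 0, 0)ᵀ = 0. ✓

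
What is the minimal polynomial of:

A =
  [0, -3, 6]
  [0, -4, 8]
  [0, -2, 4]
x^2

The characteristic polynomial is χ_A(x) = x^3, so the eigenvalues are known. The minimal polynomial is
  m_A(x) = Π_λ (x − λ)^{k_λ}
where k_λ is the size of the *largest* Jordan block for λ (equivalently, the smallest k with (A − λI)^k v = 0 for every generalised eigenvector v of λ).

  λ = 0: largest Jordan block has size 2, contributing (x − 0)^2

So m_A(x) = x^2 = x^2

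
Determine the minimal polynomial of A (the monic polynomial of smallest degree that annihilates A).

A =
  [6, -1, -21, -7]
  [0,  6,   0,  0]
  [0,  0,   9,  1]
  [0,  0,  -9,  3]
x^2 - 12*x + 36

The characteristic polynomial is χ_A(x) = (x - 6)^4, so the eigenvalues are known. The minimal polynomial is
  m_A(x) = Π_λ (x − λ)^{k_λ}
where k_λ is the size of the *largest* Jordan block for λ (equivalently, the smallest k with (A − λI)^k v = 0 for every generalised eigenvector v of λ).

  λ = 6: largest Jordan block has size 2, contributing (x − 6)^2

So m_A(x) = (x - 6)^2 = x^2 - 12*x + 36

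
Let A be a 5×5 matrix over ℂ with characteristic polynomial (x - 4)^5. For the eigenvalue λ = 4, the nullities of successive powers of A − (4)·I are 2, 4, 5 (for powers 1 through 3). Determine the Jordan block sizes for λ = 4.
Block sizes for λ = 4: [3, 2]

From the dimensions of kernels of powers, the number of Jordan blocks of size at least j is d_j − d_{j−1} where d_j = dim ker(N^j) (with d_0 = 0). Computing the differences gives [2, 2, 1].
The number of blocks of size exactly k is (#blocks of size ≥ k) − (#blocks of size ≥ k + 1), so the partition is: 1 block(s) of size 2, 1 block(s) of size 3.
In nonincreasing order the block sizes are [3, 2].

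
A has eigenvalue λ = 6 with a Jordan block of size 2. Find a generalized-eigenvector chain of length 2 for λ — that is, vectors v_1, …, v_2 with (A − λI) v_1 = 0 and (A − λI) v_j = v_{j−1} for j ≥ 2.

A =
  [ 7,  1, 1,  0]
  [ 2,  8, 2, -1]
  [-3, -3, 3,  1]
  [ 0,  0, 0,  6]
A Jordan chain for λ = 6 of length 2:
v_1 = (1, 2, -3, 0)ᵀ
v_2 = (1, 0, 0, 0)ᵀ

Let N = A − (6)·I. We want v_2 with N^2 v_2 = 0 but N^1 v_2 ≠ 0; then v_{j-1} := N · v_j for j = 2, …, 2.

Pick v_2 = (1, 0, 0, 0)ᵀ.
Then v_1 = N · v_2 = (1, 2, -3, 0)ᵀ.

Sanity check: (A − (6)·I) v_1 = (0, 0, 0, 0)ᵀ = 0. ✓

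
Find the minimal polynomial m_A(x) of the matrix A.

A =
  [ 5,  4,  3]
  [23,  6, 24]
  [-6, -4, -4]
x^3 - 7*x^2 + 8*x + 16

The characteristic polynomial is χ_A(x) = (x - 4)^2*(x + 1), so the eigenvalues are known. The minimal polynomial is
  m_A(x) = Π_λ (x − λ)^{k_λ}
where k_λ is the size of the *largest* Jordan block for λ (equivalently, the smallest k with (A − λI)^k v = 0 for every generalised eigenvector v of λ).

  λ = -1: largest Jordan block has size 1, contributing (x + 1)
  λ = 4: largest Jordan block has size 2, contributing (x − 4)^2

So m_A(x) = (x - 4)^2*(x + 1) = x^3 - 7*x^2 + 8*x + 16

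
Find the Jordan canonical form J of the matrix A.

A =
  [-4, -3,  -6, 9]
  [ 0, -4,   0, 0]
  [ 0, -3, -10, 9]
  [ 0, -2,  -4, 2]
J_2(-4) ⊕ J_1(-4) ⊕ J_1(-4)

The characteristic polynomial is
  det(x·I − A) = x^4 + 16*x^3 + 96*x^2 + 256*x + 256 = (x + 4)^4

Eigenvalues and multiplicities (the geometric multiplicity of λ is n − rank(A − λI), which equals the number of Jordan blocks for λ):
  λ = -4: algebraic multiplicity = 4, geometric multiplicity = 3

Determining the block sizes for each eigenvalue:
  λ = -4: 3 blocks summing to 4 forces exactly one block of size 2 and the rest size 1 → block sizes [2, 1, 1]

Assembling the blocks gives a Jordan form
J =
  [-4,  1,  0,  0]
  [ 0, -4,  0,  0]
  [ 0,  0, -4,  0]
  [ 0,  0,  0, -4]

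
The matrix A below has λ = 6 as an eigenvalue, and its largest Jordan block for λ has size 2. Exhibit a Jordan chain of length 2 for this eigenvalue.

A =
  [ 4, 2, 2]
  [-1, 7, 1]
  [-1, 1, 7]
A Jordan chain for λ = 6 of length 2:
v_1 = (-2, -1, -1)ᵀ
v_2 = (1, 0, 0)ᵀ

Let N = A − (6)·I. We want v_2 with N^2 v_2 = 0 but N^1 v_2 ≠ 0; then v_{j-1} := N · v_j for j = 2, …, 2.

Pick v_2 = (1, 0, 0)ᵀ.
Then v_1 = N · v_2 = (-2, -1, -1)ᵀ.

Sanity check: (A − (6)·I) v_1 = (0, 0, 0)ᵀ = 0. ✓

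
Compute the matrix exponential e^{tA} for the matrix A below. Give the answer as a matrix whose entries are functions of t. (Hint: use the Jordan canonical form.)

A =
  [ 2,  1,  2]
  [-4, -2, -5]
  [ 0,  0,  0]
e^{tA} =
  [2*t + 1, t, -t^2/2 + 2*t]
  [-4*t, 1 - 2*t, t^2 - 5*t]
  [0, 0, 1]

Strategy: write A = P · J · P⁻¹ where J is a Jordan canonical form, so e^{tA} = P · e^{tJ} · P⁻¹, and e^{tJ} can be computed block-by-block.

A has Jordan form
J =
  [0, 1, 0]
  [0, 0, 1]
  [0, 0, 0]
(up to reordering of blocks).

Per-block formulas:
  For a 3×3 Jordan block J_3(0): exp(t · J_3(0)) = e^(0t)·(I + t·N + (t^2/2)·N^2), where N is the 3×3 nilpotent shift.

After assembling e^{tJ} and conjugating by P, we get:

e^{tA} =
  [2*t + 1, t, -t^2/2 + 2*t]
  [-4*t, 1 - 2*t, t^2 - 5*t]
  [0, 0, 1]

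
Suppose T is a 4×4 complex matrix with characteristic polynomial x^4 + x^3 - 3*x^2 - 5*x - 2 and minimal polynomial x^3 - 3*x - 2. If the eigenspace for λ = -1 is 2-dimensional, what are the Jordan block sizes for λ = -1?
Block sizes for λ = -1: [2, 1]

Step 1 — from the characteristic polynomial, algebraic multiplicity of λ = -1 is 3. From dim ker(T − (-1)·I) = 2, there are exactly 2 Jordan blocks for λ = -1.
Step 2 — from the minimal polynomial, the factor (x + 1)^2 tells us the largest block for λ = -1 has size 2.
Step 3 — with total size 3, 2 blocks, and largest block 2, the block sizes (in nonincreasing order) are [2, 1].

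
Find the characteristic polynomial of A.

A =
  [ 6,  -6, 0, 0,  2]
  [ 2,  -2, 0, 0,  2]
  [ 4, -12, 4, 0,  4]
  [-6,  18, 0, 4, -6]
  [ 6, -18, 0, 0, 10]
x^5 - 22*x^4 + 192*x^3 - 832*x^2 + 1792*x - 1536

Expanding det(x·I − A) (e.g. by cofactor expansion or by noting that A is similar to its Jordan form J, which has the same characteristic polynomial as A) gives
  χ_A(x) = x^5 - 22*x^4 + 192*x^3 - 832*x^2 + 1792*x - 1536
which factors as (x - 6)*(x - 4)^4. The eigenvalues (with algebraic multiplicities) are λ = 4 with multiplicity 4, λ = 6 with multiplicity 1.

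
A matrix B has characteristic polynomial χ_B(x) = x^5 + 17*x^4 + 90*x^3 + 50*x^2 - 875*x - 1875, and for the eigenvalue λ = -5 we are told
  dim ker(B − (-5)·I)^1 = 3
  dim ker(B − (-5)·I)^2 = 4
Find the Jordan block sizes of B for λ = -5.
Block sizes for λ = -5: [2, 1, 1]

From the dimensions of kernels of powers, the number of Jordan blocks of size at least j is d_j − d_{j−1} where d_j = dim ker(N^j) (with d_0 = 0). Computing the differences gives [3, 1].
The number of blocks of size exactly k is (#blocks of size ≥ k) − (#blocks of size ≥ k + 1), so the partition is: 2 block(s) of size 1, 1 block(s) of size 2.
In nonincreasing order the block sizes are [2, 1, 1].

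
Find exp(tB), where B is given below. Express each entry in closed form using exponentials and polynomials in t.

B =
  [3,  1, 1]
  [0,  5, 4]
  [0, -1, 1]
e^{tB} =
  [exp(3*t), t^2*exp(3*t)/2 + t*exp(3*t), t^2*exp(3*t) + t*exp(3*t)]
  [0, 2*t*exp(3*t) + exp(3*t), 4*t*exp(3*t)]
  [0, -t*exp(3*t), -2*t*exp(3*t) + exp(3*t)]

Strategy: write B = P · J · P⁻¹ where J is a Jordan canonical form, so e^{tB} = P · e^{tJ} · P⁻¹, and e^{tJ} can be computed block-by-block.

B has Jordan form
J =
  [3, 1, 0]
  [0, 3, 1]
  [0, 0, 3]
(up to reordering of blocks).

Per-block formulas:
  For a 3×3 Jordan block J_3(3): exp(t · J_3(3)) = e^(3t)·(I + t·N + (t^2/2)·N^2), where N is the 3×3 nilpotent shift.

After assembling e^{tJ} and conjugating by P, we get:

e^{tB} =
  [exp(3*t), t^2*exp(3*t)/2 + t*exp(3*t), t^2*exp(3*t) + t*exp(3*t)]
  [0, 2*t*exp(3*t) + exp(3*t), 4*t*exp(3*t)]
  [0, -t*exp(3*t), -2*t*exp(3*t) + exp(3*t)]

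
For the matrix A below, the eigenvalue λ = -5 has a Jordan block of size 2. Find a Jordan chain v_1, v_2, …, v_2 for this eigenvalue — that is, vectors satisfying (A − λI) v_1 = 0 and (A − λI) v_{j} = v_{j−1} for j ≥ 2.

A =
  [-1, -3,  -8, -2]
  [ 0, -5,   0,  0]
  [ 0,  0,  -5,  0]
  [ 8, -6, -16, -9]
A Jordan chain for λ = -5 of length 2:
v_1 = (4, 0, 0, 8)ᵀ
v_2 = (1, 0, 0, 0)ᵀ

Let N = A − (-5)·I. We want v_2 with N^2 v_2 = 0 but N^1 v_2 ≠ 0; then v_{j-1} := N · v_j for j = 2, …, 2.

Pick v_2 = (1, 0, 0, 0)ᵀ.
Then v_1 = N · v_2 = (4, 0, 0, 8)ᵀ.

Sanity check: (A − (-5)·I) v_1 = (0, 0, 0, 0)ᵀ = 0. ✓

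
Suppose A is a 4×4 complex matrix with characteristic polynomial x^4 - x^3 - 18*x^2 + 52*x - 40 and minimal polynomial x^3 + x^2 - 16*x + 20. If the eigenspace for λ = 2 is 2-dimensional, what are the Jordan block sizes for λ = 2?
Block sizes for λ = 2: [2, 1]

Step 1 — from the characteristic polynomial, algebraic multiplicity of λ = 2 is 3. From dim ker(A − (2)·I) = 2, there are exactly 2 Jordan blocks for λ = 2.
Step 2 — from the minimal polynomial, the factor (x − 2)^2 tells us the largest block for λ = 2 has size 2.
Step 3 — with total size 3, 2 blocks, and largest block 2, the block sizes (in nonincreasing order) are [2, 1].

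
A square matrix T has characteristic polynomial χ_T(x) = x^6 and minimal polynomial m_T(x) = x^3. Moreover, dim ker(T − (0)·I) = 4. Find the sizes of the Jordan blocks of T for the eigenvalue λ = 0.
Block sizes for λ = 0: [3, 1, 1, 1]

Step 1 — from the characteristic polynomial, algebraic multiplicity of λ = 0 is 6. From dim ker(T − (0)·I) = 4, there are exactly 4 Jordan blocks for λ = 0.
Step 2 — from the minimal polynomial, the factor (x − 0)^3 tells us the largest block for λ = 0 has size 3.
Step 3 — with total size 6, 4 blocks, and largest block 3, the block sizes (in nonincreasing order) are [3, 1, 1, 1].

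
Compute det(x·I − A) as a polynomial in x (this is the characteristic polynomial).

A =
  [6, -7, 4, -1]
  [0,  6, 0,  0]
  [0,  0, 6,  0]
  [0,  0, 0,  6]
x^4 - 24*x^3 + 216*x^2 - 864*x + 1296

Expanding det(x·I − A) (e.g. by cofactor expansion or by noting that A is similar to its Jordan form J, which has the same characteristic polynomial as A) gives
  χ_A(x) = x^4 - 24*x^3 + 216*x^2 - 864*x + 1296
which factors as (x - 6)^4. The eigenvalues (with algebraic multiplicities) are λ = 6 with multiplicity 4.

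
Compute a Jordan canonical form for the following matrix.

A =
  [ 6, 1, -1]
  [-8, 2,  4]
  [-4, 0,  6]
J_2(4) ⊕ J_1(6)

The characteristic polynomial is
  det(x·I − A) = x^3 - 14*x^2 + 64*x - 96 = (x - 6)*(x - 4)^2

Eigenvalues and multiplicities (the geometric multiplicity of λ is n − rank(A − λI), which equals the number of Jordan blocks for λ):
  λ = 4: algebraic multiplicity = 2, geometric multiplicity = 1
  λ = 6: algebraic multiplicity = 1, geometric multiplicity = 1

Determining the block sizes for each eigenvalue:
  λ = 4: one block (gm = 1), so the single block has size am = 2 → block sizes [2]
  λ = 6: one block (gm = 1), so the single block has size am = 1 → block sizes [1]

Assembling the blocks gives a Jordan form
J =
  [4, 1, 0]
  [0, 4, 0]
  [0, 0, 6]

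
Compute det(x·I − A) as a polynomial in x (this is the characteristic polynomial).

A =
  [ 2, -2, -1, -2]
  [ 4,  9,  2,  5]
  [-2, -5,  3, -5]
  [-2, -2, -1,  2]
x^4 - 16*x^3 + 96*x^2 - 256*x + 256

Expanding det(x·I − A) (e.g. by cofactor expansion or by noting that A is similar to its Jordan form J, which has the same characteristic polynomial as A) gives
  χ_A(x) = x^4 - 16*x^3 + 96*x^2 - 256*x + 256
which factors as (x - 4)^4. The eigenvalues (with algebraic multiplicities) are λ = 4 with multiplicity 4.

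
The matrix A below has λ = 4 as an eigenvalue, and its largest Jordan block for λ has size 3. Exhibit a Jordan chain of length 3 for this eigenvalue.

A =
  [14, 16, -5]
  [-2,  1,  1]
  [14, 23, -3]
A Jordan chain for λ = 4 of length 3:
v_1 = (-2, 0, -4)ᵀ
v_2 = (10, -2, 14)ᵀ
v_3 = (1, 0, 0)ᵀ

Let N = A − (4)·I. We want v_3 with N^3 v_3 = 0 but N^2 v_3 ≠ 0; then v_{j-1} := N · v_j for j = 3, …, 2.

Pick v_3 = (1, 0, 0)ᵀ.
Then v_2 = N · v_3 = (10, -2, 14)ᵀ.
Then v_1 = N · v_2 = (-2, 0, -4)ᵀ.

Sanity check: (A − (4)·I) v_1 = (0, 0, 0)ᵀ = 0. ✓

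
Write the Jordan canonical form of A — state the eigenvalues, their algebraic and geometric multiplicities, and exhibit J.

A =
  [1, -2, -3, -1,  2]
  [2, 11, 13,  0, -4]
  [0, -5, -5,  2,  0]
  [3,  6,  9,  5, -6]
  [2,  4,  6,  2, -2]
J_3(2) ⊕ J_1(2) ⊕ J_1(2)

The characteristic polynomial is
  det(x·I − A) = x^5 - 10*x^4 + 40*x^3 - 80*x^2 + 80*x - 32 = (x - 2)^5

Eigenvalues and multiplicities (the geometric multiplicity of λ is n − rank(A − λI), which equals the number of Jordan blocks for λ):
  λ = 2: algebraic multiplicity = 5, geometric multiplicity = 3

Determining the block sizes for each eigenvalue:
  λ = 2: with am = 5 and gm = 3, the partition is not yet determined (e.g. several partitions of 5 into 3 parts exist). Let N = A − (2)·I. Computing rank(N^1) = 2, rank(N^2) = 1, rank(N^3) = 0; the number of blocks of size ≥ j is rank(N^{j−1}) − rank(N^j), giving [3, 1, 1]. So we have 1 block(s) of size 3, 2 block(s) of size 1 → block sizes [3, 1, 1]

Assembling the blocks gives a Jordan form
J =
  [2, 1, 0, 0, 0]
  [0, 2, 1, 0, 0]
  [0, 0, 2, 0, 0]
  [0, 0, 0, 2, 0]
  [0, 0, 0, 0, 2]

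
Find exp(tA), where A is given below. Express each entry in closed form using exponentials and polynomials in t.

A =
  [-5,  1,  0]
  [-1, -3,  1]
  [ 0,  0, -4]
e^{tA} =
  [-t*exp(-4*t) + exp(-4*t), t*exp(-4*t), t^2*exp(-4*t)/2]
  [-t*exp(-4*t), t*exp(-4*t) + exp(-4*t), t^2*exp(-4*t)/2 + t*exp(-4*t)]
  [0, 0, exp(-4*t)]

Strategy: write A = P · J · P⁻¹ where J is a Jordan canonical form, so e^{tA} = P · e^{tJ} · P⁻¹, and e^{tJ} can be computed block-by-block.

A has Jordan form
J =
  [-4,  1,  0]
  [ 0, -4,  1]
  [ 0,  0, -4]
(up to reordering of blocks).

Per-block formulas:
  For a 3×3 Jordan block J_3(-4): exp(t · J_3(-4)) = e^(-4t)·(I + t·N + (t^2/2)·N^2), where N is the 3×3 nilpotent shift.

After assembling e^{tJ} and conjugating by P, we get:

e^{tA} =
  [-t*exp(-4*t) + exp(-4*t), t*exp(-4*t), t^2*exp(-4*t)/2]
  [-t*exp(-4*t), t*exp(-4*t) + exp(-4*t), t^2*exp(-4*t)/2 + t*exp(-4*t)]
  [0, 0, exp(-4*t)]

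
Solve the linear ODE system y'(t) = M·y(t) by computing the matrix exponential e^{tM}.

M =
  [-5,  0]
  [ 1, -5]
e^{tM} =
  [exp(-5*t), 0]
  [t*exp(-5*t), exp(-5*t)]

Strategy: write M = P · J · P⁻¹ where J is a Jordan canonical form, so e^{tM} = P · e^{tJ} · P⁻¹, and e^{tJ} can be computed block-by-block.

M has Jordan form
J =
  [-5,  1]
  [ 0, -5]
(up to reordering of blocks).

Per-block formulas:
  For a 2×2 Jordan block J_2(-5): exp(t · J_2(-5)) = e^(-5t)·(I + t·N), where N is the 2×2 nilpotent shift.

After assembling e^{tJ} and conjugating by P, we get:

e^{tM} =
  [exp(-5*t), 0]
  [t*exp(-5*t), exp(-5*t)]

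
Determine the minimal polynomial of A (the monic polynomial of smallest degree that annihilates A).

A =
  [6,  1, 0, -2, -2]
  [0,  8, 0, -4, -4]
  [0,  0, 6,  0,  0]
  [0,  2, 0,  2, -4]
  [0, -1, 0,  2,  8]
x^2 - 12*x + 36

The characteristic polynomial is χ_A(x) = (x - 6)^5, so the eigenvalues are known. The minimal polynomial is
  m_A(x) = Π_λ (x − λ)^{k_λ}
where k_λ is the size of the *largest* Jordan block for λ (equivalently, the smallest k with (A − λI)^k v = 0 for every generalised eigenvector v of λ).

  λ = 6: largest Jordan block has size 2, contributing (x − 6)^2

So m_A(x) = (x - 6)^2 = x^2 - 12*x + 36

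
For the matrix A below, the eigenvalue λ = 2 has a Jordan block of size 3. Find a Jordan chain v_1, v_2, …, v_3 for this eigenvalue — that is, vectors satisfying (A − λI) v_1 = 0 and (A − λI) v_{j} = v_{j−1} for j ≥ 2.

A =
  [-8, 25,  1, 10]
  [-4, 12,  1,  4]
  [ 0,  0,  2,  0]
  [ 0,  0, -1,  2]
A Jordan chain for λ = 2 of length 3:
v_1 = (5, 2, 0, 0)ᵀ
v_2 = (1, 1, 0, -1)ᵀ
v_3 = (0, 0, 1, 0)ᵀ

Let N = A − (2)·I. We want v_3 with N^3 v_3 = 0 but N^2 v_3 ≠ 0; then v_{j-1} := N · v_j for j = 3, …, 2.

Pick v_3 = (0, 0, 1, 0)ᵀ.
Then v_2 = N · v_3 = (1, 1, 0, -1)ᵀ.
Then v_1 = N · v_2 = (5, 2, 0, 0)ᵀ.

Sanity check: (A − (2)·I) v_1 = (0, 0, 0, 0)ᵀ = 0. ✓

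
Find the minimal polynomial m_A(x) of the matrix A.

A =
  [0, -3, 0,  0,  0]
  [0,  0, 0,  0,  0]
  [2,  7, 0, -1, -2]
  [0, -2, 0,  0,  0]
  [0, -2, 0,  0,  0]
x^2

The characteristic polynomial is χ_A(x) = x^5, so the eigenvalues are known. The minimal polynomial is
  m_A(x) = Π_λ (x − λ)^{k_λ}
where k_λ is the size of the *largest* Jordan block for λ (equivalently, the smallest k with (A − λI)^k v = 0 for every generalised eigenvector v of λ).

  λ = 0: largest Jordan block has size 2, contributing (x − 0)^2

So m_A(x) = x^2 = x^2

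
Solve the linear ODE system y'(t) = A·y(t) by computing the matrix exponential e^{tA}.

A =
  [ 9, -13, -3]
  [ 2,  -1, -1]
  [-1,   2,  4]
e^{tA} =
  [t^2*exp(4*t) + 5*t*exp(4*t) + exp(4*t), -3*t^2*exp(4*t) - 13*t*exp(4*t), -t^2*exp(4*t) - 3*t*exp(4*t)]
  [t^2*exp(4*t)/2 + 2*t*exp(4*t), -3*t^2*exp(4*t)/2 - 5*t*exp(4*t) + exp(4*t), -t^2*exp(4*t)/2 - t*exp(4*t)]
  [-t^2*exp(4*t)/2 - t*exp(4*t), 3*t^2*exp(4*t)/2 + 2*t*exp(4*t), t^2*exp(4*t)/2 + exp(4*t)]

Strategy: write A = P · J · P⁻¹ where J is a Jordan canonical form, so e^{tA} = P · e^{tJ} · P⁻¹, and e^{tJ} can be computed block-by-block.

A has Jordan form
J =
  [4, 1, 0]
  [0, 4, 1]
  [0, 0, 4]
(up to reordering of blocks).

Per-block formulas:
  For a 3×3 Jordan block J_3(4): exp(t · J_3(4)) = e^(4t)·(I + t·N + (t^2/2)·N^2), where N is the 3×3 nilpotent shift.

After assembling e^{tJ} and conjugating by P, we get:

e^{tA} =
  [t^2*exp(4*t) + 5*t*exp(4*t) + exp(4*t), -3*t^2*exp(4*t) - 13*t*exp(4*t), -t^2*exp(4*t) - 3*t*exp(4*t)]
  [t^2*exp(4*t)/2 + 2*t*exp(4*t), -3*t^2*exp(4*t)/2 - 5*t*exp(4*t) + exp(4*t), -t^2*exp(4*t)/2 - t*exp(4*t)]
  [-t^2*exp(4*t)/2 - t*exp(4*t), 3*t^2*exp(4*t)/2 + 2*t*exp(4*t), t^2*exp(4*t)/2 + exp(4*t)]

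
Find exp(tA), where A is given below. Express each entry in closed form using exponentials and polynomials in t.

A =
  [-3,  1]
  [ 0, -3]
e^{tA} =
  [exp(-3*t), t*exp(-3*t)]
  [0, exp(-3*t)]

Strategy: write A = P · J · P⁻¹ where J is a Jordan canonical form, so e^{tA} = P · e^{tJ} · P⁻¹, and e^{tJ} can be computed block-by-block.

A has Jordan form
J =
  [-3,  1]
  [ 0, -3]
(up to reordering of blocks).

Per-block formulas:
  For a 2×2 Jordan block J_2(-3): exp(t · J_2(-3)) = e^(-3t)·(I + t·N), where N is the 2×2 nilpotent shift.

After assembling e^{tJ} and conjugating by P, we get:

e^{tA} =
  [exp(-3*t), t*exp(-3*t)]
  [0, exp(-3*t)]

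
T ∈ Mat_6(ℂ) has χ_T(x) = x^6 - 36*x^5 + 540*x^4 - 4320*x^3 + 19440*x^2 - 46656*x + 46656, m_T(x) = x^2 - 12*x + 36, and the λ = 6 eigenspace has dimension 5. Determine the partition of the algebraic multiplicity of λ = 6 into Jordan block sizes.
Block sizes for λ = 6: [2, 1, 1, 1, 1]

Step 1 — from the characteristic polynomial, algebraic multiplicity of λ = 6 is 6. From dim ker(T − (6)·I) = 5, there are exactly 5 Jordan blocks for λ = 6.
Step 2 — from the minimal polynomial, the factor (x − 6)^2 tells us the largest block for λ = 6 has size 2.
Step 3 — with total size 6, 5 blocks, and largest block 2, the block sizes (in nonincreasing order) are [2, 1, 1, 1, 1].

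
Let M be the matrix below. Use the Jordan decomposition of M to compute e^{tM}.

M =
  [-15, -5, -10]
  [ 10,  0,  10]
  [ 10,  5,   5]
e^{tM} =
  [-2 + 3*exp(-5*t), -1 + exp(-5*t), -2 + 2*exp(-5*t)]
  [2 - 2*exp(-5*t), 1, 2 - 2*exp(-5*t)]
  [2 - 2*exp(-5*t), 1 - exp(-5*t), 2 - exp(-5*t)]

Strategy: write M = P · J · P⁻¹ where J is a Jordan canonical form, so e^{tM} = P · e^{tJ} · P⁻¹, and e^{tJ} can be computed block-by-block.

M has Jordan form
J =
  [-5,  0, 0]
  [ 0, -5, 0]
  [ 0,  0, 0]
(up to reordering of blocks).

Per-block formulas:
  For a 1×1 block at λ = 0: exp(t · [0]) = [e^(0t)].
  For a 1×1 block at λ = -5: exp(t · [-5]) = [e^(-5t)].

After assembling e^{tJ} and conjugating by P, we get:

e^{tM} =
  [-2 + 3*exp(-5*t), -1 + exp(-5*t), -2 + 2*exp(-5*t)]
  [2 - 2*exp(-5*t), 1, 2 - 2*exp(-5*t)]
  [2 - 2*exp(-5*t), 1 - exp(-5*t), 2 - exp(-5*t)]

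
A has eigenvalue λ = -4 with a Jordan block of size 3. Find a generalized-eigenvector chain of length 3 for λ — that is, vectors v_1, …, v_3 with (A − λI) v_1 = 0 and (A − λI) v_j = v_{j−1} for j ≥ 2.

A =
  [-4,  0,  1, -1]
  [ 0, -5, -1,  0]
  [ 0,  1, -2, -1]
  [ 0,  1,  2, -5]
A Jordan chain for λ = -4 of length 3:
v_1 = (0, -1, 1, 1)ᵀ
v_2 = (1, -1, 2, 2)ᵀ
v_3 = (0, 0, 1, 0)ᵀ

Let N = A − (-4)·I. We want v_3 with N^3 v_3 = 0 but N^2 v_3 ≠ 0; then v_{j-1} := N · v_j for j = 3, …, 2.

Pick v_3 = (0, 0, 1, 0)ᵀ.
Then v_2 = N · v_3 = (1, -1, 2, 2)ᵀ.
Then v_1 = N · v_2 = (0, -1, 1, 1)ᵀ.

Sanity check: (A − (-4)·I) v_1 = (0, 0, 0, 0)ᵀ = 0. ✓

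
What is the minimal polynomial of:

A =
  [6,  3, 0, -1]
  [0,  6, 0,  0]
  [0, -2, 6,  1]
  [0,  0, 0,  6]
x^2 - 12*x + 36

The characteristic polynomial is χ_A(x) = (x - 6)^4, so the eigenvalues are known. The minimal polynomial is
  m_A(x) = Π_λ (x − λ)^{k_λ}
where k_λ is the size of the *largest* Jordan block for λ (equivalently, the smallest k with (A − λI)^k v = 0 for every generalised eigenvector v of λ).

  λ = 6: largest Jordan block has size 2, contributing (x − 6)^2

So m_A(x) = (x - 6)^2 = x^2 - 12*x + 36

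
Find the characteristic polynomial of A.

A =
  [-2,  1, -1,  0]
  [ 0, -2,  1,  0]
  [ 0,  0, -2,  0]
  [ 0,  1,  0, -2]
x^4 + 8*x^3 + 24*x^2 + 32*x + 16

Expanding det(x·I − A) (e.g. by cofactor expansion or by noting that A is similar to its Jordan form J, which has the same characteristic polynomial as A) gives
  χ_A(x) = x^4 + 8*x^3 + 24*x^2 + 32*x + 16
which factors as (x + 2)^4. The eigenvalues (with algebraic multiplicities) are λ = -2 with multiplicity 4.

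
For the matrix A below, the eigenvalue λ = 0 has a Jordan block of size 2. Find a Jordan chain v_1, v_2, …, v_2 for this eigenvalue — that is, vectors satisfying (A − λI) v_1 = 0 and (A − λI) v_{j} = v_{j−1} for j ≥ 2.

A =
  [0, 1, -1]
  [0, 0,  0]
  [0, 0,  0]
A Jordan chain for λ = 0 of length 2:
v_1 = (1, 0, 0)ᵀ
v_2 = (0, 1, 0)ᵀ

Let N = A − (0)·I. We want v_2 with N^2 v_2 = 0 but N^1 v_2 ≠ 0; then v_{j-1} := N · v_j for j = 2, …, 2.

Pick v_2 = (0, 1, 0)ᵀ.
Then v_1 = N · v_2 = (1, 0, 0)ᵀ.

Sanity check: (A − (0)·I) v_1 = (0, 0, 0)ᵀ = 0. ✓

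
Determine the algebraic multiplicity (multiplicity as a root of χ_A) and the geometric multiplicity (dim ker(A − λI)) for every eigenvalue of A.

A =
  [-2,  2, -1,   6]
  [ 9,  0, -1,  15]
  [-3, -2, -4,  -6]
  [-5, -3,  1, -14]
λ = -5: alg = 4, geom = 2

Step 1 — factor the characteristic polynomial to read off the algebraic multiplicities:
  χ_A(x) = (x + 5)^4

Step 2 — compute geometric multiplicities via the rank-nullity identity g(λ) = n − rank(A − λI):
  rank(A − (-5)·I) = 2, so dim ker(A − (-5)·I) = n − 2 = 2

Summary:
  λ = -5: algebraic multiplicity = 4, geometric multiplicity = 2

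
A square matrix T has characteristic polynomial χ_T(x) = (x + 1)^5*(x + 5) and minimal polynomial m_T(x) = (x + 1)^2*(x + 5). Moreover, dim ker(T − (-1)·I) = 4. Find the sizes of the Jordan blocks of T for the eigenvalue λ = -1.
Block sizes for λ = -1: [2, 1, 1, 1]

Step 1 — from the characteristic polynomial, algebraic multiplicity of λ = -1 is 5. From dim ker(T − (-1)·I) = 4, there are exactly 4 Jordan blocks for λ = -1.
Step 2 — from the minimal polynomial, the factor (x + 1)^2 tells us the largest block for λ = -1 has size 2.
Step 3 — with total size 5, 4 blocks, and largest block 2, the block sizes (in nonincreasing order) are [2, 1, 1, 1].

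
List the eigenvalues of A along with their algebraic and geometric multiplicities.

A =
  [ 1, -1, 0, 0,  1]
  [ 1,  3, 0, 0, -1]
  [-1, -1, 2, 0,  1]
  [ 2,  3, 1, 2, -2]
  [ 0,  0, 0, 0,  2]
λ = 2: alg = 5, geom = 3

Step 1 — factor the characteristic polynomial to read off the algebraic multiplicities:
  χ_A(x) = (x - 2)^5

Step 2 — compute geometric multiplicities via the rank-nullity identity g(λ) = n − rank(A − λI):
  rank(A − (2)·I) = 2, so dim ker(A − (2)·I) = n − 2 = 3

Summary:
  λ = 2: algebraic multiplicity = 5, geometric multiplicity = 3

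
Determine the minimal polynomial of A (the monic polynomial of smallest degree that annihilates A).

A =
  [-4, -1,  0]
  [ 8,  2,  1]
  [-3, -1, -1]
x^3 + 3*x^2 + 3*x + 1

The characteristic polynomial is χ_A(x) = (x + 1)^3, so the eigenvalues are known. The minimal polynomial is
  m_A(x) = Π_λ (x − λ)^{k_λ}
where k_λ is the size of the *largest* Jordan block for λ (equivalently, the smallest k with (A − λI)^k v = 0 for every generalised eigenvector v of λ).

  λ = -1: largest Jordan block has size 3, contributing (x + 1)^3

So m_A(x) = (x + 1)^3 = x^3 + 3*x^2 + 3*x + 1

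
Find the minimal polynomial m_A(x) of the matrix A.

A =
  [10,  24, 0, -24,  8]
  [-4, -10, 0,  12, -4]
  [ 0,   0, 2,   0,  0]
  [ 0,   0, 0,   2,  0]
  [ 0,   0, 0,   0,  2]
x^2 - 4

The characteristic polynomial is χ_A(x) = (x - 2)^4*(x + 2), so the eigenvalues are known. The minimal polynomial is
  m_A(x) = Π_λ (x − λ)^{k_λ}
where k_λ is the size of the *largest* Jordan block for λ (equivalently, the smallest k with (A − λI)^k v = 0 for every generalised eigenvector v of λ).

  λ = -2: largest Jordan block has size 1, contributing (x + 2)
  λ = 2: largest Jordan block has size 1, contributing (x − 2)

So m_A(x) = (x - 2)*(x + 2) = x^2 - 4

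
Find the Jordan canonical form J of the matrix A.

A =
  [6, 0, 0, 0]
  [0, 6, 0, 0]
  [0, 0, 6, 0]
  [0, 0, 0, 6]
J_1(6) ⊕ J_1(6) ⊕ J_1(6) ⊕ J_1(6)

The characteristic polynomial is
  det(x·I − A) = x^4 - 24*x^3 + 216*x^2 - 864*x + 1296 = (x - 6)^4

Eigenvalues and multiplicities (the geometric multiplicity of λ is n − rank(A − λI), which equals the number of Jordan blocks for λ):
  λ = 6: algebraic multiplicity = 4, geometric multiplicity = 4

Determining the block sizes for each eigenvalue:
  λ = 6: gm = am = 4, so every block has size 1 → block sizes [1, 1, 1, 1]

Assembling the blocks gives a Jordan form
J =
  [6, 0, 0, 0]
  [0, 6, 0, 0]
  [0, 0, 6, 0]
  [0, 0, 0, 6]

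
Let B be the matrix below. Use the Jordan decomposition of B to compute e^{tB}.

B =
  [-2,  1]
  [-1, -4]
e^{tB} =
  [t*exp(-3*t) + exp(-3*t), t*exp(-3*t)]
  [-t*exp(-3*t), -t*exp(-3*t) + exp(-3*t)]

Strategy: write B = P · J · P⁻¹ where J is a Jordan canonical form, so e^{tB} = P · e^{tJ} · P⁻¹, and e^{tJ} can be computed block-by-block.

B has Jordan form
J =
  [-3,  1]
  [ 0, -3]
(up to reordering of blocks).

Per-block formulas:
  For a 2×2 Jordan block J_2(-3): exp(t · J_2(-3)) = e^(-3t)·(I + t·N), where N is the 2×2 nilpotent shift.

After assembling e^{tJ} and conjugating by P, we get:

e^{tB} =
  [t*exp(-3*t) + exp(-3*t), t*exp(-3*t)]
  [-t*exp(-3*t), -t*exp(-3*t) + exp(-3*t)]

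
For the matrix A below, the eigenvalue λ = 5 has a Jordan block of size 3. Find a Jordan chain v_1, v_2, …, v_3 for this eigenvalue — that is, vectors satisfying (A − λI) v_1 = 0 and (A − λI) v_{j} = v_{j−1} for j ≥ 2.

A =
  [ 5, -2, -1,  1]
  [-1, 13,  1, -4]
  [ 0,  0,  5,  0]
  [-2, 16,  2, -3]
A Jordan chain for λ = 5 of length 3:
v_1 = (0, 2, 0, 4)ᵀ
v_2 = (-2, 8, 0, 16)ᵀ
v_3 = (0, 1, 0, 0)ᵀ

Let N = A − (5)·I. We want v_3 with N^3 v_3 = 0 but N^2 v_3 ≠ 0; then v_{j-1} := N · v_j for j = 3, …, 2.

Pick v_3 = (0, 1, 0, 0)ᵀ.
Then v_2 = N · v_3 = (-2, 8, 0, 16)ᵀ.
Then v_1 = N · v_2 = (0, 2, 0, 4)ᵀ.

Sanity check: (A − (5)·I) v_1 = (0, 0, 0, 0)ᵀ = 0. ✓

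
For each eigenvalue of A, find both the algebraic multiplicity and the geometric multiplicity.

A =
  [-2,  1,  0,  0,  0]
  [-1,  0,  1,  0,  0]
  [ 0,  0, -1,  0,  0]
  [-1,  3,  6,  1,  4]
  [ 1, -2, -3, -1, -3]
λ = -1: alg = 5, geom = 2

Step 1 — factor the characteristic polynomial to read off the algebraic multiplicities:
  χ_A(x) = (x + 1)^5

Step 2 — compute geometric multiplicities via the rank-nullity identity g(λ) = n − rank(A − λI):
  rank(A − (-1)·I) = 3, so dim ker(A − (-1)·I) = n − 3 = 2

Summary:
  λ = -1: algebraic multiplicity = 5, geometric multiplicity = 2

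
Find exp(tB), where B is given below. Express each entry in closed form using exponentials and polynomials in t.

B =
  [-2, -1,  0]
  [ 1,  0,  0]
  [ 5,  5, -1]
e^{tB} =
  [-t*exp(-t) + exp(-t), -t*exp(-t), 0]
  [t*exp(-t), t*exp(-t) + exp(-t), 0]
  [5*t*exp(-t), 5*t*exp(-t), exp(-t)]

Strategy: write B = P · J · P⁻¹ where J is a Jordan canonical form, so e^{tB} = P · e^{tJ} · P⁻¹, and e^{tJ} can be computed block-by-block.

B has Jordan form
J =
  [-1,  1,  0]
  [ 0, -1,  0]
  [ 0,  0, -1]
(up to reordering of blocks).

Per-block formulas:
  For a 2×2 Jordan block J_2(-1): exp(t · J_2(-1)) = e^(-1t)·(I + t·N), where N is the 2×2 nilpotent shift.
  For a 1×1 block at λ = -1: exp(t · [-1]) = [e^(-1t)].

After assembling e^{tJ} and conjugating by P, we get:

e^{tB} =
  [-t*exp(-t) + exp(-t), -t*exp(-t), 0]
  [t*exp(-t), t*exp(-t) + exp(-t), 0]
  [5*t*exp(-t), 5*t*exp(-t), exp(-t)]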